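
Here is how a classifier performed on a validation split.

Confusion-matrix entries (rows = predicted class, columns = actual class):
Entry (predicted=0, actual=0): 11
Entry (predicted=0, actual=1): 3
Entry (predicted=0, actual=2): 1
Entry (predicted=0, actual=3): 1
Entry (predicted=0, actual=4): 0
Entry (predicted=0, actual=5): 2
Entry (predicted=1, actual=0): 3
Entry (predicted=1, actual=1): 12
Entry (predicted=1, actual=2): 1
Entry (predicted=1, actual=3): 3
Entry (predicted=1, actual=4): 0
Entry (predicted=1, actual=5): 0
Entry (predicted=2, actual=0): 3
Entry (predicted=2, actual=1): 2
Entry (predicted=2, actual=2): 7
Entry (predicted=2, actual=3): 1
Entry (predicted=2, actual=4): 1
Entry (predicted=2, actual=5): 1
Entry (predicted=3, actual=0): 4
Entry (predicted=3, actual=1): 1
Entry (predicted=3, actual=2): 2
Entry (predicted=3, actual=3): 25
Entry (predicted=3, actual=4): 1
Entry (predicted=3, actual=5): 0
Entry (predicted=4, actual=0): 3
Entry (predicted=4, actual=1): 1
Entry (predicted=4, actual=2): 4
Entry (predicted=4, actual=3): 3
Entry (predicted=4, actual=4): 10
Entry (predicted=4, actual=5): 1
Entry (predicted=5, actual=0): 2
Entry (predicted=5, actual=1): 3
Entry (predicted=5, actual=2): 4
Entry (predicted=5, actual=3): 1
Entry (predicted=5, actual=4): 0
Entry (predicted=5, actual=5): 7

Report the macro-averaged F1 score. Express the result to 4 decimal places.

0.5553

Per-class F1 score (2·TP/(2·TP+FP+FN)):
  0: TP=11, FP=3+1+1+0+2=7, FN=3+3+4+3+2=15 → 22/44 = 0.50000
  1: TP=12, FP=3+1+3+0+0=7, FN=3+2+1+1+3=10 → 24/41 = 0.58537
  2: TP=7, FP=3+2+1+1+1=8, FN=1+1+2+4+4=12 → 14/34 = 0.41176
  3: TP=25, FP=4+1+2+1+0=8, FN=1+3+1+3+1=9 → 50/67 = 0.74627
  4: TP=10, FP=3+1+4+3+1=12, FN=0+0+1+1+0=2 → 20/34 = 0.58824
  5: TP=7, FP=2+3+4+1+0=10, FN=2+0+1+0+1=4 → 14/28 = 0.50000
Macro-F1 score = mean = (0.50000 + 0.58537 + 0.41176 + 0.74627 + 0.58824 + 0.50000) / 6 = 0.5553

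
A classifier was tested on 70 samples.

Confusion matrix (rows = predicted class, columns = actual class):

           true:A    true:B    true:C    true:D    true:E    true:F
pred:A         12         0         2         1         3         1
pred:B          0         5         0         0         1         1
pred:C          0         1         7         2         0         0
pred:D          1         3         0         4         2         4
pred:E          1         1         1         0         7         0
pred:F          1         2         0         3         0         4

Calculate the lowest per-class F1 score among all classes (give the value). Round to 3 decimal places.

0.333

Per-class F1 score (2·TP/(2·TP+FP+FN)):
  A: TP=12, FP=0+2+1+3+1=7, FN=0+0+1+1+1=3 → 24/34 = 0.7059
  B: TP=5, FP=0+0+0+1+1=2, FN=0+1+3+1+2=7 → 10/19 = 0.5263
  C: TP=7, FP=0+1+2+0+0=3, FN=2+0+0+1+0=3 → 14/20 = 0.7000
  D: TP=4, FP=1+3+0+2+4=10, FN=1+0+2+0+3=6 → 8/24 = 0.3333
  E: TP=7, FP=1+1+1+0+0=3, FN=3+1+0+2+0=6 → 14/23 = 0.6087
  F: TP=4, FP=1+2+0+3+0=6, FN=1+1+0+4+0=6 → 8/20 = 0.4000
Lowest is class 'D' with F1 score = 0.333.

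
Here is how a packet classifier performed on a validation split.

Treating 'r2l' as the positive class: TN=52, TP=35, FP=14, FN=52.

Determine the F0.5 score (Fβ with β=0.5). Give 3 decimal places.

Fβ = (1+β²)·TP / ((1+β²)·TP + β²·FN + FP), with β²=1/4
= 1.25·35 / (1.25·35 + 0.25·52 + 14) = 0.618

0.618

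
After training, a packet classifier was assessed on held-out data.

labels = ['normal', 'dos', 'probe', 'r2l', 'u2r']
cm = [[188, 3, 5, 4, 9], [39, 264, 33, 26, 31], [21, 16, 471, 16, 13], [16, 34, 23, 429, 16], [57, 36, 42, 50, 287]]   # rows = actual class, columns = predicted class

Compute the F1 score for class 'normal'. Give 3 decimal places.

One-vs-rest for 'normal': TP = diagonal; FP = other classes predicted 'normal'; FN = 'normal' predicted as other.
F1 score = 2·TP/(2·TP+FP+FN).
normal: TP=188, FP=39+21+16+57=133, FN=3+5+4+9=21 → 376/530 = 0.7094

0.709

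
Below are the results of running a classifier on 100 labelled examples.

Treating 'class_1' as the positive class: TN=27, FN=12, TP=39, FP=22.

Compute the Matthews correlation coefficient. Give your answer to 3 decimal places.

0.324

MCC = (TP·TN − FP·FN) / √((TP+FP)(TP+FN)(TN+FP)(TN+FN))
Numerator = 39·27 − 22·12 = 789
Denominator = √(61·51·49·39) = √5945121 = 2438.2619
MCC = 789 / 2438.2619 = 0.324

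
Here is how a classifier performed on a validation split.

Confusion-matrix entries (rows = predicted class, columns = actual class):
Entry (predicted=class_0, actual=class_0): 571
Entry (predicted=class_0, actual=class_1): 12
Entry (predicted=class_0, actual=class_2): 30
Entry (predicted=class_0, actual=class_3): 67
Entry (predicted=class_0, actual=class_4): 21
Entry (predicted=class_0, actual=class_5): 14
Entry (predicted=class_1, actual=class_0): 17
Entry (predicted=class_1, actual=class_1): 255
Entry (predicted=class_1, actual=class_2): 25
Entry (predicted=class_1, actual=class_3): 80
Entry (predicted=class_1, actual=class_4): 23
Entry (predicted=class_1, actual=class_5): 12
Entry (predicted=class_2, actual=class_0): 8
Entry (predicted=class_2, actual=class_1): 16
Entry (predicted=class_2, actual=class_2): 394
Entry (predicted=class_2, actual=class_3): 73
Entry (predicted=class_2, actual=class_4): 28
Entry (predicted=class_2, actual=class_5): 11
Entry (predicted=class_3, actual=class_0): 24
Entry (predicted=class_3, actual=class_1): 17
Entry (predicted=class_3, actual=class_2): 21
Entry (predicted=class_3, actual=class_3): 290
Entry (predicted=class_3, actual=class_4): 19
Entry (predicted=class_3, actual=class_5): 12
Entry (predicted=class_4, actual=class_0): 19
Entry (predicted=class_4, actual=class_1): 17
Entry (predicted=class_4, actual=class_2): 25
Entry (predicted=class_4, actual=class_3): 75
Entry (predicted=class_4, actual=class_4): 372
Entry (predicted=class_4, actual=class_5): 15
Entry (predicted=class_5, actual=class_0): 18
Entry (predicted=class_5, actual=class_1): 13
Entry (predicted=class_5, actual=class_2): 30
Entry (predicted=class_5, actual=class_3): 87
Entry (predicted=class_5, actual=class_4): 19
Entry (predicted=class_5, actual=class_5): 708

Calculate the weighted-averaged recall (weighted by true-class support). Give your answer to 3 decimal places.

0.753

Per-class recall (TP/(TP+FN)):
  class_0: TP=571, FN=17+8+24+19+18=86 → 571/657 = 0.8691
  class_1: TP=255, FN=12+16+17+17+13=75 → 255/330 = 0.7727
  class_2: TP=394, FN=30+25+21+25+30=131 → 394/525 = 0.7505
  class_3: TP=290, FN=67+80+73+75+87=382 → 290/672 = 0.4315
  class_4: TP=372, FN=21+23+28+19+19=110 → 372/482 = 0.7718
  class_5: TP=708, FN=14+12+11+12+15=64 → 708/772 = 0.9171
Weighted-recall = Σ (supportᵢ/N)·recallᵢ with N=3438: (657/3438)·0.8691 + (330/3438)·0.7727 + (525/3438)·0.7505 + (672/3438)·0.4315 + (482/3438)·0.7718 + (772/3438)·0.9171 = 0.753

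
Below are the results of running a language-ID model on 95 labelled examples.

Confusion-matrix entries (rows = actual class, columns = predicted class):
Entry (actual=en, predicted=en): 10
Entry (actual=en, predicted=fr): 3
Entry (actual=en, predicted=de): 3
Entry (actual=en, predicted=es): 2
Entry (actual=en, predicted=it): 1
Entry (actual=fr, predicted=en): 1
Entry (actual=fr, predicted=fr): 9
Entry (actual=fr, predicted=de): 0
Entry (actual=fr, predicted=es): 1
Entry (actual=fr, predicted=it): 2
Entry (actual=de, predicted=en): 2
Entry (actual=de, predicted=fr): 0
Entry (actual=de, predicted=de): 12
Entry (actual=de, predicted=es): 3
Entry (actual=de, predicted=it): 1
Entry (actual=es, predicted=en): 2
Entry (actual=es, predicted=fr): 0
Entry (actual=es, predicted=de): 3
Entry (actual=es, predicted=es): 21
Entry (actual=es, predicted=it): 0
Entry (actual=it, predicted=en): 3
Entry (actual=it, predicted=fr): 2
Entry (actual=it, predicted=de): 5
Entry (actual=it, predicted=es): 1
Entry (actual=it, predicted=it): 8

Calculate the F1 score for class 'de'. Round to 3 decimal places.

0.585

F1 score = 2·TP/(2·TP+FP+FN).
de: TP=12, FP=3+0+3+5=11, FN=2+0+3+1=6 → 24/41 = 0.5854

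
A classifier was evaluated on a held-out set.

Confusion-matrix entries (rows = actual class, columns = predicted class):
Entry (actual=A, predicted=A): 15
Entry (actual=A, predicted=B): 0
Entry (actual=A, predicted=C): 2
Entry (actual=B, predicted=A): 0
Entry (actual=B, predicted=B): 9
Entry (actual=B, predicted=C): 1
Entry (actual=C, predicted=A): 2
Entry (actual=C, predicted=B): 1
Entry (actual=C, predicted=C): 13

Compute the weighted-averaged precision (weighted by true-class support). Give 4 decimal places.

0.8605

Per-class precision (TP/(TP+FP)):
  A: TP=15, FP=0+2=2 → 15/17 = 0.88235
  B: TP=9, FP=0+1=1 → 9/10 = 0.90000
  C: TP=13, FP=2+1=3 → 13/16 = 0.81250
Weighted-precision = Σ (supportᵢ/N)·precisionᵢ with N=43: (17/43)·0.88235 + (10/43)·0.90000 + (16/43)·0.81250 = 0.8605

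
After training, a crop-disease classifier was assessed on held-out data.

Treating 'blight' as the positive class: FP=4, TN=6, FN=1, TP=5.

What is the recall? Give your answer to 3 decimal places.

Recall = TP/(TP+FN) = 5/(5+1) = 5/6 = 0.833

0.833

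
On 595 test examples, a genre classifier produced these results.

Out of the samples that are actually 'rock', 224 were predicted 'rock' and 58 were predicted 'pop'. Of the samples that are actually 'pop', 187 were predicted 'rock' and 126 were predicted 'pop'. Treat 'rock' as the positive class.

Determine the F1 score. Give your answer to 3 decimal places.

Precision = TP/(TP+FP) = 224/411 = 0.5450
Recall = TP/(TP+FN) = 224/282 = 0.7943
F1 = 2·TP/(2·TP+FP+FN) = 448/693 = 0.646

0.646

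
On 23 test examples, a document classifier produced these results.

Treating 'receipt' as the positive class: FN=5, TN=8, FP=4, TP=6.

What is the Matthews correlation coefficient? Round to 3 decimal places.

0.214

MCC = (TP·TN − FP·FN) / √((TP+FP)(TP+FN)(TN+FP)(TN+FN))
Numerator = 6·8 − 4·5 = 28
Denominator = √(10·11·12·13) = √17160 = 130.9962
MCC = 28 / 130.9962 = 0.214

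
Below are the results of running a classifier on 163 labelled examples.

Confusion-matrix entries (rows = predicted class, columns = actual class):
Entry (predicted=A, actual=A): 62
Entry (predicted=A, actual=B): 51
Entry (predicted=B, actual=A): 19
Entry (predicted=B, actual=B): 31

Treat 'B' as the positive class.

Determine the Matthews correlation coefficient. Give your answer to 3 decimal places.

0.156

MCC = (TP·TN − FP·FN) / √((TP+FP)(TP+FN)(TN+FP)(TN+FN))
Numerator = 31·62 − 19·51 = 953
Denominator = √(50·82·81·113) = √37527300 = 6125.9530
MCC = 953 / 6125.9530 = 0.156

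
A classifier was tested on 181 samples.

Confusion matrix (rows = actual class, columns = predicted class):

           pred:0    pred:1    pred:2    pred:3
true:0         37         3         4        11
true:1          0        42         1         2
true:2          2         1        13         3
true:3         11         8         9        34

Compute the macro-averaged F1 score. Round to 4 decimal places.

Per-class F1 score (2·TP/(2·TP+FP+FN)):
  0: TP=37, FP=0+2+11=13, FN=3+4+11=18 → 74/105 = 0.70476
  1: TP=42, FP=3+1+8=12, FN=0+1+2=3 → 84/99 = 0.84848
  2: TP=13, FP=4+1+9=14, FN=2+1+3=6 → 26/46 = 0.56522
  3: TP=34, FP=11+2+3=16, FN=11+8+9=28 → 68/112 = 0.60714
Macro-F1 score = mean = (0.70476 + 0.84848 + 0.56522 + 0.60714) / 4 = 0.6814

0.6814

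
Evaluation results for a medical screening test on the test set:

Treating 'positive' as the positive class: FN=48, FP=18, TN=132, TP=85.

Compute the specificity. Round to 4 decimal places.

0.8800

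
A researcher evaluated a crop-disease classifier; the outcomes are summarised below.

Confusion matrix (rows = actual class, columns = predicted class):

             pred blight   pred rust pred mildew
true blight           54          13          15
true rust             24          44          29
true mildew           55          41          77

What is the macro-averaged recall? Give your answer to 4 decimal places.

0.5191

Per-class recall (TP/(TP+FN)):
  blight: TP=54, FN=13+15=28 → 54/82 = 0.65854
  rust: TP=44, FN=24+29=53 → 44/97 = 0.45361
  mildew: TP=77, FN=55+41=96 → 77/173 = 0.44509
Macro-recall = mean = (0.65854 + 0.45361 + 0.44509) / 3 = 0.5191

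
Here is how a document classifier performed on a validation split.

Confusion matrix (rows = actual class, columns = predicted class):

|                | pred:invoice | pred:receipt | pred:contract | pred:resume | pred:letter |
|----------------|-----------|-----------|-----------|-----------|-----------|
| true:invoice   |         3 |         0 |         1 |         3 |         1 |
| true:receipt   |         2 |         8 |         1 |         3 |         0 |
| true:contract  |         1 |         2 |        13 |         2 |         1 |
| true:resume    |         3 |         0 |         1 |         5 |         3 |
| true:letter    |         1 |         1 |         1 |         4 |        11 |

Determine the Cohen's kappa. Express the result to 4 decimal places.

Observed agreement pₒ = trace/N = 40/71 = 0.56338
Expected agreement pₑ = Σ (rowᵢ·colᵢ)/N² = (8·10 + 14·11 + 19·17 + 12·17 + 18·16)/71² = 0.20809
κ = (pₒ − pₑ)/(1 − pₑ) = (0.56338 − 0.20809)/(1 − 0.20809) = 0.4486

0.4486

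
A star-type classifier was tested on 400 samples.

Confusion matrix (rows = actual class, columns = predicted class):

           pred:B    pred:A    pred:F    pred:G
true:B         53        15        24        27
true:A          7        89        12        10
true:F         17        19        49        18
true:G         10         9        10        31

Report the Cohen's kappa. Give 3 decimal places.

0.402

Observed agreement pₒ = trace/N = 222/400 = 0.5550
Expected agreement pₑ = Σ (rowᵢ·colᵢ)/N² = (119·87 + 118·132 + 103·95 + 60·86)/400² = 0.2555
κ = (pₒ − pₑ)/(1 − pₑ) = (0.5550 − 0.2555)/(1 − 0.2555) = 0.402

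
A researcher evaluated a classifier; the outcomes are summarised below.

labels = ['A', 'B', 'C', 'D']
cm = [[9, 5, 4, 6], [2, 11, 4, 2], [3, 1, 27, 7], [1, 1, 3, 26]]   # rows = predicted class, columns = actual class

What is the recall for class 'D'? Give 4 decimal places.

recall = TP/(TP+FN).
D: TP=26, FN=6+2+7=15 → 26/41 = 0.63415

0.6341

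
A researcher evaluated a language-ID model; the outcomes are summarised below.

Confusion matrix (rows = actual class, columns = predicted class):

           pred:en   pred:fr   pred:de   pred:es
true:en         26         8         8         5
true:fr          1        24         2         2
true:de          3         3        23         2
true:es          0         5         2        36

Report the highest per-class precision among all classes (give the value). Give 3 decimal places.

Per-class precision (TP/(TP+FP)):
  en: TP=26, FP=1+3+0=4 → 26/30 = 0.8667
  fr: TP=24, FP=8+3+5=16 → 24/40 = 0.6000
  de: TP=23, FP=8+2+2=12 → 23/35 = 0.6571
  es: TP=36, FP=5+2+2=9 → 36/45 = 0.8000
Highest is class 'en' with precision = 0.867.

0.867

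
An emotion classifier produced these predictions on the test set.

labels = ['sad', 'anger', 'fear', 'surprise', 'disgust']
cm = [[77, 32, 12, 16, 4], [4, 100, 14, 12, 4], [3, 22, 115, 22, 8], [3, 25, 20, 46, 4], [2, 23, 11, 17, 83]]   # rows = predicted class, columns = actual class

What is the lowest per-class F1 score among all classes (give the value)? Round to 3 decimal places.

Per-class F1 score (2·TP/(2·TP+FP+FN)):
  sad: TP=77, FP=32+12+16+4=64, FN=4+3+3+2=12 → 154/230 = 0.6696
  anger: TP=100, FP=4+14+12+4=34, FN=32+22+25+23=102 → 200/336 = 0.5952
  fear: TP=115, FP=3+22+22+8=55, FN=12+14+20+11=57 → 230/342 = 0.6725
  surprise: TP=46, FP=3+25+20+4=52, FN=16+12+22+17=67 → 92/211 = 0.4360
  disgust: TP=83, FP=2+23+11+17=53, FN=4+4+8+4=20 → 166/239 = 0.6946
Lowest is class 'surprise' with F1 score = 0.436.

0.436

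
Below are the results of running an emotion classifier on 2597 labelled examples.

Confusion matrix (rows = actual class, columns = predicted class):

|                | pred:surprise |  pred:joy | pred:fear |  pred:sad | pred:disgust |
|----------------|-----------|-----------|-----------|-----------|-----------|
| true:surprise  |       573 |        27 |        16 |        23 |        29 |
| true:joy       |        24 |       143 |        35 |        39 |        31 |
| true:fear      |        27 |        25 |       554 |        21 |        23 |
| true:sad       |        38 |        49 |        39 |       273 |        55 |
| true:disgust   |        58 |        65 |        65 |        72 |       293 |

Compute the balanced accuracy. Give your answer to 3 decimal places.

0.673

Balanced accuracy = mean of per-class recall.
  surprise: recall = 573/668 = 0.8578
  joy: recall = 143/272 = 0.5257
  fear: recall = 554/650 = 0.8523
  sad: recall = 273/454 = 0.6013
  disgust: recall = 293/553 = 0.5298
Mean = (0.8578 + 0.5257 + 0.8523 + 0.6013 + 0.5298) / 5 = 0.673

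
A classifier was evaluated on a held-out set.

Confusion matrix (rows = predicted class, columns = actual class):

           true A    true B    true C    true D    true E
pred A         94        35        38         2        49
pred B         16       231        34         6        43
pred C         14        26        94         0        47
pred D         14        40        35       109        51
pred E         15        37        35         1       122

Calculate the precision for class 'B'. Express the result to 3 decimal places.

0.700

Take TP from the diagonal, FP from the rest of the 'B' prediction marginal, FN from the rest of the 'B' actual marginal.
precision = TP/(TP+FP).
B: TP=231, FP=16+34+6+43=99 → 231/330 = 0.7000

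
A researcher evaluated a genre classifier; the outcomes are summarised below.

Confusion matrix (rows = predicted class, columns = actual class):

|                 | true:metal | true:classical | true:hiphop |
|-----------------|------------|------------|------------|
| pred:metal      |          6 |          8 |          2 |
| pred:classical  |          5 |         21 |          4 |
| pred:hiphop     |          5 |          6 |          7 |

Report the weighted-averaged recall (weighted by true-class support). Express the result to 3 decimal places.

Per-class recall (TP/(TP+FN)):
  metal: TP=6, FN=5+5=10 → 6/16 = 0.3750
  classical: TP=21, FN=8+6=14 → 21/35 = 0.6000
  hiphop: TP=7, FN=2+4=6 → 7/13 = 0.5385
Weighted-recall = Σ (supportᵢ/N)·recallᵢ with N=64: (16/64)·0.3750 + (35/64)·0.6000 + (13/64)·0.5385 = 0.531

0.531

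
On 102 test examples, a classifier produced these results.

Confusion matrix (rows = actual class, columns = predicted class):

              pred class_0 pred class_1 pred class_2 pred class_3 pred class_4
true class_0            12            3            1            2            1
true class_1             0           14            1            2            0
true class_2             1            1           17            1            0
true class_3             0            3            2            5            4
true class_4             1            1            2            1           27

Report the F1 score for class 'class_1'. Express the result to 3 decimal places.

0.718

Take TP from the diagonal, FP from the rest of the 'class_1' prediction marginal, FN from the rest of the 'class_1' actual marginal.
F1 score = 2·TP/(2·TP+FP+FN).
class_1: TP=14, FP=3+1+3+1=8, FN=0+1+2+0=3 → 28/39 = 0.7179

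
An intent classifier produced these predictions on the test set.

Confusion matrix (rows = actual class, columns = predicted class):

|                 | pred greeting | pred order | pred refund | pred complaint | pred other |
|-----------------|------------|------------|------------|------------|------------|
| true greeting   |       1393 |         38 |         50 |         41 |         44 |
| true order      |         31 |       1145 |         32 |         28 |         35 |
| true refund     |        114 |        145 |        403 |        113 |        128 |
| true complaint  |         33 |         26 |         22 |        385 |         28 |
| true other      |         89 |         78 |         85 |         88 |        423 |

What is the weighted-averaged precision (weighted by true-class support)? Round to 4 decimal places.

0.7456

Per-class precision (TP/(TP+FP)):
  greeting: TP=1393, FP=31+114+33+89=267 → 1393/1660 = 0.83916
  order: TP=1145, FP=38+145+26+78=287 → 1145/1432 = 0.79958
  refund: TP=403, FP=50+32+22+85=189 → 403/592 = 0.68074
  complaint: TP=385, FP=41+28+113+88=270 → 385/655 = 0.58779
  other: TP=423, FP=44+35+128+28=235 → 423/658 = 0.64286
Weighted-precision = Σ (supportᵢ/N)·precisionᵢ with N=4997: (1566/4997)·0.83916 + (1271/4997)·0.79958 + (903/4997)·0.68074 + (494/4997)·0.58779 + (763/4997)·0.64286 = 0.7456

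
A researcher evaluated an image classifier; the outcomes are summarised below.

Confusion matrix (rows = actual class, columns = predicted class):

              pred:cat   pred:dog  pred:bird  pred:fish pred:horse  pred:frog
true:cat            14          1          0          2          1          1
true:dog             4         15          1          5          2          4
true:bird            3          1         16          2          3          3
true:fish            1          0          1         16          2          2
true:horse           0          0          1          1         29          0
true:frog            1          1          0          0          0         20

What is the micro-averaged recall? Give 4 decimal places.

Micro-averaging pools counts across classes: ΣTP=110, ΣFP=43, ΣFN=43.
Micro-recall = TP/(TP+FN) on pooled counts = 0.7190 (equals overall accuracy in single-label multiclass).

0.7190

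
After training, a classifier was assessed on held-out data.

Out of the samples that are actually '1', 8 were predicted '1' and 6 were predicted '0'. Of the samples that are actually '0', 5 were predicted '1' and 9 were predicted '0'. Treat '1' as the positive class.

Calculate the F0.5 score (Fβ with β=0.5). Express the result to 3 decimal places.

Fβ = (1+β²)·TP / ((1+β²)·TP + β²·FN + FP), with β²=1/4
= 1.25·8 / (1.25·8 + 0.25·6 + 5) = 0.606

0.606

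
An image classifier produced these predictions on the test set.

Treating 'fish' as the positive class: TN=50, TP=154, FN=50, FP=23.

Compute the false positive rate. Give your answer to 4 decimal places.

FPR = FP/(FP+TN) = 23/(23+50) = 0.3151

0.3151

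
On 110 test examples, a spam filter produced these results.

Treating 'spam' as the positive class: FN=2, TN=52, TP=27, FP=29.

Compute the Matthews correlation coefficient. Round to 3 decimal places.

0.505

MCC = (TP·TN − FP·FN) / √((TP+FP)(TP+FN)(TN+FP)(TN+FN))
Numerator = 27·52 − 29·2 = 1346
Denominator = √(56·29·81·54) = √7103376 = 2665.2159
MCC = 1346 / 2665.2159 = 0.505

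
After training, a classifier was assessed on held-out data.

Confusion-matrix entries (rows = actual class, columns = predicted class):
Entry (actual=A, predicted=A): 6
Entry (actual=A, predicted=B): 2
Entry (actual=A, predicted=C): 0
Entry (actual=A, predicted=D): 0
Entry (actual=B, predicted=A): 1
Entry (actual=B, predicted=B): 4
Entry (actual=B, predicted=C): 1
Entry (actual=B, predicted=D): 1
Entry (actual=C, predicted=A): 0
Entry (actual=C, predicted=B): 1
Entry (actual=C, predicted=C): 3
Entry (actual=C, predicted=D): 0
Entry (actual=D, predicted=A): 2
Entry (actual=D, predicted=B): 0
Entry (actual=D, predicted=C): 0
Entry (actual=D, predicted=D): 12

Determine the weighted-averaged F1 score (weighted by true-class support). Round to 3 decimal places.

0.760

Per-class F1 score (2·TP/(2·TP+FP+FN)):
  A: TP=6, FP=1+0+2=3, FN=2+0+0=2 → 12/17 = 0.7059
  B: TP=4, FP=2+1+0=3, FN=1+1+1=3 → 8/14 = 0.5714
  C: TP=3, FP=0+1+0=1, FN=0+1+0=1 → 6/8 = 0.7500
  D: TP=12, FP=0+1+0=1, FN=2+0+0=2 → 24/27 = 0.8889
Weighted-F1 score = Σ (supportᵢ/N)·F1 scoreᵢ with N=33: (8/33)·0.7059 + (7/33)·0.5714 + (4/33)·0.7500 + (14/33)·0.8889 = 0.760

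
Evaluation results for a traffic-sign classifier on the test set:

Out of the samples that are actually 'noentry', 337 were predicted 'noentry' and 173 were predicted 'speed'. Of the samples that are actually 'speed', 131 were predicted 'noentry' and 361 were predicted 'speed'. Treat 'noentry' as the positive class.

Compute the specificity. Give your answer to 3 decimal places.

0.734

Specificity = TN/(TN+FP) = 361/(361+131) = 0.734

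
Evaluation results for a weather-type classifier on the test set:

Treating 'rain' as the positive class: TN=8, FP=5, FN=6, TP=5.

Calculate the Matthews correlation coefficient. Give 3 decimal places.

MCC = (TP·TN − FP·FN) / √((TP+FP)(TP+FN)(TN+FP)(TN+FN))
Numerator = 5·8 − 5·6 = 10
Denominator = √(10·11·13·14) = √20020 = 141.4920
MCC = 10 / 141.4920 = 0.071

0.071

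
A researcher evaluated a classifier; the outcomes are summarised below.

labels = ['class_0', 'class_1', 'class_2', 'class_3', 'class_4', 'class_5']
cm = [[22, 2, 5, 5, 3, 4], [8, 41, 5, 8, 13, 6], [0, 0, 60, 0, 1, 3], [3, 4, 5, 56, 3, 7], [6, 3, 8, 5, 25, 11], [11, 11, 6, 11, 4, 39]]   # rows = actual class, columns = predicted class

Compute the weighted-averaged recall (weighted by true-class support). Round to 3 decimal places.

Per-class recall (TP/(TP+FN)):
  class_0: TP=22, FN=2+5+5+3+4=19 → 22/41 = 0.5366
  class_1: TP=41, FN=8+5+8+13+6=40 → 41/81 = 0.5062
  class_2: TP=60, FN=0+0+0+1+3=4 → 60/64 = 0.9375
  class_3: TP=56, FN=3+4+5+3+7=22 → 56/78 = 0.7179
  class_4: TP=25, FN=6+3+8+5+11=33 → 25/58 = 0.4310
  class_5: TP=39, FN=11+11+6+11+4=43 → 39/82 = 0.4756
Weighted-recall = Σ (supportᵢ/N)·recallᵢ with N=404: (41/404)·0.5366 + (81/404)·0.5062 + (64/404)·0.9375 + (78/404)·0.7179 + (58/404)·0.4310 + (82/404)·0.4756 = 0.601

0.601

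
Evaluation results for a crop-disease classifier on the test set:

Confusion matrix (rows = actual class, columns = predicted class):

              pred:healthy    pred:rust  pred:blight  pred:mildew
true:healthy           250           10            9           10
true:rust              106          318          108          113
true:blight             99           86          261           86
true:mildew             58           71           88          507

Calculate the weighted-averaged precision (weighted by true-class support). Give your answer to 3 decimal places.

Per-class precision (TP/(TP+FP)):
  healthy: TP=250, FP=106+99+58=263 → 250/513 = 0.4873
  rust: TP=318, FP=10+86+71=167 → 318/485 = 0.6557
  blight: TP=261, FP=9+108+88=205 → 261/466 = 0.5601
  mildew: TP=507, FP=10+113+86=209 → 507/716 = 0.7081
Weighted-precision = Σ (supportᵢ/N)·precisionᵢ with N=2180: (279/2180)·0.4873 + (645/2180)·0.6557 + (532/2180)·0.5601 + (724/2180)·0.7081 = 0.628

0.628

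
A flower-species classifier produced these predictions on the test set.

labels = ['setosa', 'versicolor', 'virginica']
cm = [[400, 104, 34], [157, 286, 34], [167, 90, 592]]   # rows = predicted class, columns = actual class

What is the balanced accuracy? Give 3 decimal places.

Balanced accuracy = mean of per-class recall.
  setosa: recall = 400/724 = 0.5525
  versicolor: recall = 286/480 = 0.5958
  virginica: recall = 592/660 = 0.8970
Mean = (0.5525 + 0.5958 + 0.8970) / 3 = 0.682

0.682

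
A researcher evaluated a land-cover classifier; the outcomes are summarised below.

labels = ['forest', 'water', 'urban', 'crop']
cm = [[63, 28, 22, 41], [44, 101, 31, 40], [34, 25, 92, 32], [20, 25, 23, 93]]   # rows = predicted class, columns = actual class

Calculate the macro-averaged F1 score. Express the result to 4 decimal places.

0.4856

Per-class F1 score (2·TP/(2·TP+FP+FN)):
  forest: TP=63, FP=28+22+41=91, FN=44+34+20=98 → 126/315 = 0.40000
  water: TP=101, FP=44+31+40=115, FN=28+25+25=78 → 202/395 = 0.51139
  urban: TP=92, FP=34+25+32=91, FN=22+31+23=76 → 184/351 = 0.52422
  crop: TP=93, FP=20+25+23=68, FN=41+40+32=113 → 186/367 = 0.50681
Macro-F1 score = mean = (0.40000 + 0.51139 + 0.52422 + 0.50681) / 4 = 0.4856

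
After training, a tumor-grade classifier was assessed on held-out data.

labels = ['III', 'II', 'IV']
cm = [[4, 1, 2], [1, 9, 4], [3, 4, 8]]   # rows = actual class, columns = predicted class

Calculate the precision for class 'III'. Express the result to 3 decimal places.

0.500

Treat 'III' as positive and all other classes as negative.
precision = TP/(TP+FP).
III: TP=4, FP=1+3=4 → 4/8 = 0.5000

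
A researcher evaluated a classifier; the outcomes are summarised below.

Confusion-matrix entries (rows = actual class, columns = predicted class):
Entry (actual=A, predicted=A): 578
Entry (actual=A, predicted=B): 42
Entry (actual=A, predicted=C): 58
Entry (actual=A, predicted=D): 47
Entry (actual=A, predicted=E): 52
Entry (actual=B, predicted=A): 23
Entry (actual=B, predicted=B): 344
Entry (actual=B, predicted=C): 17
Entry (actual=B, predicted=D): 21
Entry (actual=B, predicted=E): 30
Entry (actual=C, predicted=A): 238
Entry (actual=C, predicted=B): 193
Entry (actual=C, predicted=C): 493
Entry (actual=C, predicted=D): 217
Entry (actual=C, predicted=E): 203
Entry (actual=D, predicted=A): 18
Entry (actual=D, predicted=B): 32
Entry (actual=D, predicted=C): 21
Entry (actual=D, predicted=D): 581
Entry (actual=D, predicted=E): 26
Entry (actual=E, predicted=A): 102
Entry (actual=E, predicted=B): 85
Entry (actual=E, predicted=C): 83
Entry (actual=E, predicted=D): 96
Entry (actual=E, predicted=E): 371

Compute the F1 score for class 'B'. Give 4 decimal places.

0.6083

One-vs-rest for 'B': TP = diagonal; FP = other classes predicted 'B'; FN = 'B' predicted as other.
F1 score = 2·TP/(2·TP+FP+FN).
B: TP=344, FP=42+193+32+85=352, FN=23+17+21+30=91 → 688/1131 = 0.60831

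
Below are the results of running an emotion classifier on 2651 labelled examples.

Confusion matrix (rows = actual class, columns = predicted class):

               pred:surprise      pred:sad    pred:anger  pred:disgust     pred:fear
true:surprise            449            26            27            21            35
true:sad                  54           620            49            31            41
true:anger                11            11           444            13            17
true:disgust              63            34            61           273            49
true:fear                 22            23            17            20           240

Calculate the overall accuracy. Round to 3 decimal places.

0.764

Accuracy = trace / total = (449+620+444+273+240=2026) / 2651 = 2026/2651 = 0.764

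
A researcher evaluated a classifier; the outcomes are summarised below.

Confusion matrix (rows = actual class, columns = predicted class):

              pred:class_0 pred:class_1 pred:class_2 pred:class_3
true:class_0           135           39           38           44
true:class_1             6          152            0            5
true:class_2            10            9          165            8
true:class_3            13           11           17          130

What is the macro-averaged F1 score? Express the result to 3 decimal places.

0.746

Per-class F1 score (2·TP/(2·TP+FP+FN)):
  class_0: TP=135, FP=6+10+13=29, FN=39+38+44=121 → 270/420 = 0.6429
  class_1: TP=152, FP=39+9+11=59, FN=6+0+5=11 → 304/374 = 0.8128
  class_2: TP=165, FP=38+0+17=55, FN=10+9+8=27 → 330/412 = 0.8010
  class_3: TP=130, FP=44+5+8=57, FN=13+11+17=41 → 260/358 = 0.7263
Macro-F1 score = mean = (0.6429 + 0.8128 + 0.8010 + 0.7263) / 4 = 0.746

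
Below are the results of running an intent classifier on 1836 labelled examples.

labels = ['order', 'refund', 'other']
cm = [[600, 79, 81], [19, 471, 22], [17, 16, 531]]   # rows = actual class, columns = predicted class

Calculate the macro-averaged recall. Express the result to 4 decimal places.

Per-class recall (TP/(TP+FN)):
  order: TP=600, FN=79+81=160 → 600/760 = 0.78947
  refund: TP=471, FN=19+22=41 → 471/512 = 0.91992
  other: TP=531, FN=17+16=33 → 531/564 = 0.94149
Macro-recall = mean = (0.78947 + 0.91992 + 0.94149) / 3 = 0.8836

0.8836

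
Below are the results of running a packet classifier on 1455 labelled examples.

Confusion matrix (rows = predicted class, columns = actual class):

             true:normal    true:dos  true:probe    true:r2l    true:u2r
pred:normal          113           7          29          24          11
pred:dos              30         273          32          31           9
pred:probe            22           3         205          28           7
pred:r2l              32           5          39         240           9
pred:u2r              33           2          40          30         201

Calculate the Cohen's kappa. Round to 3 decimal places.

0.635

Observed agreement pₒ = trace/N = 1032/1455 = 0.7093
Expected agreement pₑ = Σ (rowᵢ·colᵢ)/N² = (230·184 + 290·375 + 345·265 + 353·325 + 237·306)/1455² = 0.2030
κ = (pₒ − pₑ)/(1 − pₑ) = (0.7093 − 0.2030)/(1 − 0.2030) = 0.635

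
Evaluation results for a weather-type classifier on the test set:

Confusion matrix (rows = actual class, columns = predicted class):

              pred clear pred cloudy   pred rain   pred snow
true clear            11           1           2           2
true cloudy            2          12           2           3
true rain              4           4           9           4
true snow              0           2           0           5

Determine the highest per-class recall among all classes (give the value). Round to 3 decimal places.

Per-class recall (TP/(TP+FN)):
  clear: TP=11, FN=1+2+2=5 → 11/16 = 0.6875
  cloudy: TP=12, FN=2+2+3=7 → 12/19 = 0.6316
  rain: TP=9, FN=4+4+4=12 → 9/21 = 0.4286
  snow: TP=5, FN=0+2+0=2 → 5/7 = 0.7143
Highest is class 'snow' with recall = 0.714.

0.714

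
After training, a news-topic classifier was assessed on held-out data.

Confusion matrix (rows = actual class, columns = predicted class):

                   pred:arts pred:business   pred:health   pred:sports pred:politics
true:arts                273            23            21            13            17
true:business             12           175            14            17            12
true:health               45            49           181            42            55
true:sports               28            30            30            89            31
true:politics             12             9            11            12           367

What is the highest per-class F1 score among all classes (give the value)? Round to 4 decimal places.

Per-class F1 score (2·TP/(2·TP+FP+FN)):
  arts: TP=273, FP=12+45+28+12=97, FN=23+21+13+17=74 → 546/717 = 0.76151
  business: TP=175, FP=23+49+30+9=111, FN=12+14+17+12=55 → 350/516 = 0.67829
  health: TP=181, FP=21+14+30+11=76, FN=45+49+42+55=191 → 362/629 = 0.57552
  sports: TP=89, FP=13+17+42+12=84, FN=28+30+30+31=119 → 178/381 = 0.46719
  politics: TP=367, FP=17+12+55+31=115, FN=12+9+11+12=44 → 734/893 = 0.82195
Highest is class 'politics' with F1 score = 0.8219.

0.8219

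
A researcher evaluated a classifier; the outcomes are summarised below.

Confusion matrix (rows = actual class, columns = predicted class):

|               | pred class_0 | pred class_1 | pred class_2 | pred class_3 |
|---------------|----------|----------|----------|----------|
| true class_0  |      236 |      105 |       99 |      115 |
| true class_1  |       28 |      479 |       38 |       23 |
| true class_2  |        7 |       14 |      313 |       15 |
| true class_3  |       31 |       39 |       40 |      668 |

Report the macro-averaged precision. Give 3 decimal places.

0.746

Per-class precision (TP/(TP+FP)):
  class_0: TP=236, FP=28+7+31=66 → 236/302 = 0.7815
  class_1: TP=479, FP=105+14+39=158 → 479/637 = 0.7520
  class_2: TP=313, FP=99+38+40=177 → 313/490 = 0.6388
  class_3: TP=668, FP=115+23+15=153 → 668/821 = 0.8136
Macro-precision = mean = (0.7815 + 0.7520 + 0.6388 + 0.8136) / 4 = 0.746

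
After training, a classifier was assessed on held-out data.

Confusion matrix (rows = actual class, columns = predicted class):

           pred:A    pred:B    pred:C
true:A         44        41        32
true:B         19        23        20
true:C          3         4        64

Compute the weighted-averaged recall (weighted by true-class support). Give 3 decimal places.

Per-class recall (TP/(TP+FN)):
  A: TP=44, FN=41+32=73 → 44/117 = 0.3761
  B: TP=23, FN=19+20=39 → 23/62 = 0.3710
  C: TP=64, FN=3+4=7 → 64/71 = 0.9014
Weighted-recall = Σ (supportᵢ/N)·recallᵢ with N=250: (117/250)·0.3761 + (62/250)·0.3710 + (71/250)·0.9014 = 0.524

0.524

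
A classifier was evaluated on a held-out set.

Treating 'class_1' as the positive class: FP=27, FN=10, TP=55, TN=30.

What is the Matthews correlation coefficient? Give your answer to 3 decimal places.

MCC = (TP·TN − FP·FN) / √((TP+FP)(TP+FN)(TN+FP)(TN+FN))
Numerator = 55·30 − 27·10 = 1380
Denominator = √(82·65·57·40) = √12152400 = 3486.0293
MCC = 1380 / 3486.0293 = 0.396

0.396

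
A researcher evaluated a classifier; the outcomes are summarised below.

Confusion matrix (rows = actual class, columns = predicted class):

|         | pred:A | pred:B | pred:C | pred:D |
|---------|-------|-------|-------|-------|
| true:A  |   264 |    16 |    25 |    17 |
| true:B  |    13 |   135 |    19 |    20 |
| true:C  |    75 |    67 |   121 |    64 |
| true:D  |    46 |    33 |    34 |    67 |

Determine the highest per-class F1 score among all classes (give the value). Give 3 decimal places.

Per-class F1 score (2·TP/(2·TP+FP+FN)):
  A: TP=264, FP=13+75+46=134, FN=16+25+17=58 → 528/720 = 0.7333
  B: TP=135, FP=16+67+33=116, FN=13+19+20=52 → 270/438 = 0.6164
  C: TP=121, FP=25+19+34=78, FN=75+67+64=206 → 242/526 = 0.4601
  D: TP=67, FP=17+20+64=101, FN=46+33+34=113 → 134/348 = 0.3851
Highest is class 'A' with F1 score = 0.733.

0.733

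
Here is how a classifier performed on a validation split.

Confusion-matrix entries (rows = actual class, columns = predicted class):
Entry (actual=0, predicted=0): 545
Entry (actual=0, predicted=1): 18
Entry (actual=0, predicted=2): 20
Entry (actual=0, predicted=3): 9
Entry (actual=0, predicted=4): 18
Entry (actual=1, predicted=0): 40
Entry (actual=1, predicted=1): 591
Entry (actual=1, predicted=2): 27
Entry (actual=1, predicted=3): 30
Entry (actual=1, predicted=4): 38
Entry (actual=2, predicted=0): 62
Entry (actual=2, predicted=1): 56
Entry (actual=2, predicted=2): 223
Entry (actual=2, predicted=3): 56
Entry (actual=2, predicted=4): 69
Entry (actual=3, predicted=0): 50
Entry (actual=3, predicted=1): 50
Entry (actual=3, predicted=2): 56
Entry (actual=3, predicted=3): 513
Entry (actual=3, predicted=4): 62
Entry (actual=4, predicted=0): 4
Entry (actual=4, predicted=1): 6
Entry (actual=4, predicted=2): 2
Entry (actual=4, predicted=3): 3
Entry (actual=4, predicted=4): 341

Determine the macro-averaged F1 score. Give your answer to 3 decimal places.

Per-class F1 score (2·TP/(2·TP+FP+FN)):
  0: TP=545, FP=40+62+50+4=156, FN=18+20+9+18=65 → 1090/1311 = 0.8314
  1: TP=591, FP=18+56+50+6=130, FN=40+27+30+38=135 → 1182/1447 = 0.8169
  2: TP=223, FP=20+27+56+2=105, FN=62+56+56+69=243 → 446/794 = 0.5617
  3: TP=513, FP=9+30+56+3=98, FN=50+50+56+62=218 → 1026/1342 = 0.7645
  4: TP=341, FP=18+38+69+62=187, FN=4+6+2+3=15 → 682/884 = 0.7715
Macro-F1 score = mean = (0.8314 + 0.8169 + 0.5617 + 0.7645 + 0.7715) / 5 = 0.749

0.749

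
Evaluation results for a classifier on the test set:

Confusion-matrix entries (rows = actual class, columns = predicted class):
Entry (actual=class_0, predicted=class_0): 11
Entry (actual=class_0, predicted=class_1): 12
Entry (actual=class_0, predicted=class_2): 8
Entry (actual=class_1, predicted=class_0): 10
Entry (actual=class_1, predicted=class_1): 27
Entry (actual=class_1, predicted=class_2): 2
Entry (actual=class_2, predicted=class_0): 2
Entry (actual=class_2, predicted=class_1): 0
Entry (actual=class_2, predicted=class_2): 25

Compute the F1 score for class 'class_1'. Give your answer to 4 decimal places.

0.6923

Treat 'class_1' as positive and all other classes as negative.
F1 score = 2·TP/(2·TP+FP+FN).
class_1: TP=27, FP=12+0=12, FN=10+2=12 → 54/78 = 0.69231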